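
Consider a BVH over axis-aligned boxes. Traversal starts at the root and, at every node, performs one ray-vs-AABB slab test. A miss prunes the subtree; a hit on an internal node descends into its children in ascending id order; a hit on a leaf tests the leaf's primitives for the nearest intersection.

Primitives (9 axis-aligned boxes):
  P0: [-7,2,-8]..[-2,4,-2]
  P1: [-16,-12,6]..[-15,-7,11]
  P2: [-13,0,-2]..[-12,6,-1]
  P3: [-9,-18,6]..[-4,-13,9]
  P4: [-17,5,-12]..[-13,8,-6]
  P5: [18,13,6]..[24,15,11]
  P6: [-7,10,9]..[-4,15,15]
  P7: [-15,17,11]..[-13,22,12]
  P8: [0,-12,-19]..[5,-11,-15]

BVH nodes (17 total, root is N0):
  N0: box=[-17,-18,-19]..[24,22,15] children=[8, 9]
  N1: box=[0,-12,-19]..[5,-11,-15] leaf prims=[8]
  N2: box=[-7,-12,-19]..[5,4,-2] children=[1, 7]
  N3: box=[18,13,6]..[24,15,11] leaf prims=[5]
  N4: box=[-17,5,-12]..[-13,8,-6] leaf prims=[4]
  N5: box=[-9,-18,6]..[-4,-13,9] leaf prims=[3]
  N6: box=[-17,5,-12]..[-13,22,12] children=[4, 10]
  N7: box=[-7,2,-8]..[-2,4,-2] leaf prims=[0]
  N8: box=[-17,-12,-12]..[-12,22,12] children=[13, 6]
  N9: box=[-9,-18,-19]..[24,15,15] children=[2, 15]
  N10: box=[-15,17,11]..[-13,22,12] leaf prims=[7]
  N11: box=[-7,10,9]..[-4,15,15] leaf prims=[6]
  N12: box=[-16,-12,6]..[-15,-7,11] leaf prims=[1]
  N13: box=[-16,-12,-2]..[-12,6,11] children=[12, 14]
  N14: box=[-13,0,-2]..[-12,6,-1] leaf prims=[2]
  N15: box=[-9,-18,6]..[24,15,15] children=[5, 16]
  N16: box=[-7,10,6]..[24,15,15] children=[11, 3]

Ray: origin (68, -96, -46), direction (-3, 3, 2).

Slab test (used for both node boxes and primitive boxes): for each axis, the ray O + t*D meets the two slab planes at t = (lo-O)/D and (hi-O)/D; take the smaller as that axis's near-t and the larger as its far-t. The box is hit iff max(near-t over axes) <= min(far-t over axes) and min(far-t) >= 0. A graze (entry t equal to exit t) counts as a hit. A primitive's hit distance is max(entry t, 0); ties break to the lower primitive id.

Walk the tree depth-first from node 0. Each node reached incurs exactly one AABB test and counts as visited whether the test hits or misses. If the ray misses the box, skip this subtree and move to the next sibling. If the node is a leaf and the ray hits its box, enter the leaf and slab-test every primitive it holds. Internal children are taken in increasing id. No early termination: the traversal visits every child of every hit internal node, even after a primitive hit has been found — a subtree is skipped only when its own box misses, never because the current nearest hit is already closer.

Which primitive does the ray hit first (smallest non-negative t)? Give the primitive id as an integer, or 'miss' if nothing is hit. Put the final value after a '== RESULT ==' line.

Traverse from the root:
N0 x:[44/3,85/3] y:[26,118/3] z:[27/2,61/2] -> hit [26,85/3], descend [8, 9]
  N8 x:[80/3,85/3] y:[28,118/3] z:[17,29] -> hit [28,85/3], descend [6, 13]
    N6 x:[27,85/3] y:[101/3,118/3] z:[17,29] -> miss, prune
    N13 x:[80/3,28] y:[28,34] z:[22,57/2] -> hit [28,28], descend [12, 14]
      N12 x:[83/3,28] y:[28,89/3] z:[26,57/2] -> hit [28,28] leaf, test {P1@t=28}
      N14 x:[80/3,27] y:[32,34] z:[22,45/2] -> miss, prune
  N9 x:[44/3,77/3] y:[26,37] z:[27/2,61/2] -> miss, prune

order=[0, 8, 6, 13, 12, 14, 9]  |boxes|=7  |leaves|=1  hit=P1

== RESULT ==
1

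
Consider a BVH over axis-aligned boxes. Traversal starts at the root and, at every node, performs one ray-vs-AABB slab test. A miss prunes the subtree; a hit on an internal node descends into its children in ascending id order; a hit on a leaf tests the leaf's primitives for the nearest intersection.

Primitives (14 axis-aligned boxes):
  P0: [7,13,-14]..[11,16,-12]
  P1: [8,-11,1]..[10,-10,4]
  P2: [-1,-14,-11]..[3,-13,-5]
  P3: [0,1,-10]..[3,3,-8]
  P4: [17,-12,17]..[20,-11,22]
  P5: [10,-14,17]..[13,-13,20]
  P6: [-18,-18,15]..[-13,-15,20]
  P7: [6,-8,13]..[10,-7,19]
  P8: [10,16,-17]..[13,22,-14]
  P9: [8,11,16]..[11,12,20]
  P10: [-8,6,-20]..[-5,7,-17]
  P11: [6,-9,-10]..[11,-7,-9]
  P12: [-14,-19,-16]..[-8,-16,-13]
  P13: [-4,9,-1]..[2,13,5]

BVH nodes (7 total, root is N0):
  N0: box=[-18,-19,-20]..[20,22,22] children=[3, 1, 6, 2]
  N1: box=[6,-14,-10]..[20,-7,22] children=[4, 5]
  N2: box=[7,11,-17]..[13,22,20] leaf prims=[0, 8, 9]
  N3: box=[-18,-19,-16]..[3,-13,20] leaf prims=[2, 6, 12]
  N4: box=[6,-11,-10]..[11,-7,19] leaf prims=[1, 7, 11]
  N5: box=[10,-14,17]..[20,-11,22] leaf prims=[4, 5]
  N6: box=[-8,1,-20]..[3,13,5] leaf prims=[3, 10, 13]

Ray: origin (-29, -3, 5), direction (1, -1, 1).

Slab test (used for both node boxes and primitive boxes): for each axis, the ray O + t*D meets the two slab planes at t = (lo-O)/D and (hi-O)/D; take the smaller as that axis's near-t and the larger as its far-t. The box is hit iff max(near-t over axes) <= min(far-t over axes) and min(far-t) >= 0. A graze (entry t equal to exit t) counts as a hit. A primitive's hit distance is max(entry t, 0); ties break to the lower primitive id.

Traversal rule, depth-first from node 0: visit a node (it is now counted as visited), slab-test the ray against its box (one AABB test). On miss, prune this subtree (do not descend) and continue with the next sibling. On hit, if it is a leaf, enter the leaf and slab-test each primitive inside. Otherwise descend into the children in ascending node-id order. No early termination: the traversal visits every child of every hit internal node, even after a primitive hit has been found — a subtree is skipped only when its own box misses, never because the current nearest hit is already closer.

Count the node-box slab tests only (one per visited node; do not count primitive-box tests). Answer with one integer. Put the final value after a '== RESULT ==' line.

Walk:
N0 x:[11,49] y:[-25,16] z:[-25,17] -> hit [11,16], descend [1, 2, 3, 6]
  N1 x:[35,49] y:[4,11] z:[-15,17] -> miss, prune
  N2 x:[36,42] y:[-25,-14] z:[-22,15] -> miss, prune
  N3 x:[11,32] y:[10,16] z:[-21,15] -> hit [11,15] leaf, test {P2(miss), P6@t=12, P12(miss)}
  N6 x:[21,32] y:[-16,-4] z:[-25,0] -> miss, prune

order=[0, 1, 2, 3, 6]  |boxes|=5  |leaves|=1  hit=P6

== RESULT ==
5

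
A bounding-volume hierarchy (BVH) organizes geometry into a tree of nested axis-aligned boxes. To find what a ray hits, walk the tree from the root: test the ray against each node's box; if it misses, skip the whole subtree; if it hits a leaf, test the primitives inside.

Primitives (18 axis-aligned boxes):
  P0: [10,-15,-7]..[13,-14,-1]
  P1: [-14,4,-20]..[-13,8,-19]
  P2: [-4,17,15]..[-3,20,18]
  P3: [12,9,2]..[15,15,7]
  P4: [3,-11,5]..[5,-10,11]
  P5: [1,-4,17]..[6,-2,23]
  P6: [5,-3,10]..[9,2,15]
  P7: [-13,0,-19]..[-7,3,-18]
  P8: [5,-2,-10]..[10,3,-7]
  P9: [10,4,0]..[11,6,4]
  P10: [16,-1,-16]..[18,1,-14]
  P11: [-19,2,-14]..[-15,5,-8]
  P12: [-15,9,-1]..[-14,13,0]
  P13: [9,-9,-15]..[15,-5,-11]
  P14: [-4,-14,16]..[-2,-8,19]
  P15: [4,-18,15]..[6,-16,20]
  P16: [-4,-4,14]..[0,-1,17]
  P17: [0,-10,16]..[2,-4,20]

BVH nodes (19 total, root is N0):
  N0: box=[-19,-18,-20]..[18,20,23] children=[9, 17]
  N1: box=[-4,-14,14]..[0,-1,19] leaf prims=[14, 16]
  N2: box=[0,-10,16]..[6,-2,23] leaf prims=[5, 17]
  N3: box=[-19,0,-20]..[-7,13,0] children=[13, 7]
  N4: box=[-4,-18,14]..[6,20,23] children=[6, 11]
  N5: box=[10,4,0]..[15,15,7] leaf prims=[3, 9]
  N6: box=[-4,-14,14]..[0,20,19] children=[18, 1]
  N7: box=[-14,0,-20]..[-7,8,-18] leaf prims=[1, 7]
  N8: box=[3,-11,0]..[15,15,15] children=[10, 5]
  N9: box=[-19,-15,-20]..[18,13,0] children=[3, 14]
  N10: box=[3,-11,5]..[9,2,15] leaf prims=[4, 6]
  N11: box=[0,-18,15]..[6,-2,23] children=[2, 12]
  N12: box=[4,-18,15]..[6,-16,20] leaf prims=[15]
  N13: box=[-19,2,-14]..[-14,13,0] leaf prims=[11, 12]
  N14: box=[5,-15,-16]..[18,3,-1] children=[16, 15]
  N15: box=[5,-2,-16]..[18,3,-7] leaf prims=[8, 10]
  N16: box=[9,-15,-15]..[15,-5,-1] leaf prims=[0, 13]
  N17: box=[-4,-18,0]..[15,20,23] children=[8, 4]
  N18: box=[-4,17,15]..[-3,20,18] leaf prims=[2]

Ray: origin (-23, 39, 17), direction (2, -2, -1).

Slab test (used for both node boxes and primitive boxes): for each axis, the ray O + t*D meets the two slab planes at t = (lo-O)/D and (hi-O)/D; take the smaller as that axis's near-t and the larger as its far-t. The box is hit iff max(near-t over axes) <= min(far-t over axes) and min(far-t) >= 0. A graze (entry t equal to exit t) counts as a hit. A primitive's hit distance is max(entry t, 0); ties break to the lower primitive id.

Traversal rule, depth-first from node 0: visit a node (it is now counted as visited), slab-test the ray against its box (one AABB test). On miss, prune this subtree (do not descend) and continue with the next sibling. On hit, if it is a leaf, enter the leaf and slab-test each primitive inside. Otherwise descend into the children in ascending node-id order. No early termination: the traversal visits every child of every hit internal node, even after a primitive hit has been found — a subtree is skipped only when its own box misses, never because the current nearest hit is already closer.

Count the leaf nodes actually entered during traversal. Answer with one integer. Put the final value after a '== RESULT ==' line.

Traverse from the root:
N0 x:[2,41/2] y:[19/2,57/2] z:[-6,37] -> hit [19/2,41/2], descend [9, 17]
  N9 x:[2,41/2] y:[13,27] z:[17,37] -> hit [17,41/2], descend [3, 14]
    N3 x:[2,8] y:[13,39/2] z:[17,37] -> miss, prune
    N14 x:[14,41/2] y:[18,27] z:[18,33] -> hit [18,41/2], descend [15, 16]
      N15 x:[14,41/2] y:[18,41/2] z:[24,33] -> miss, prune
      N16 x:[16,19] y:[22,27] z:[18,32] -> miss, prune
  N17 x:[19/2,19] y:[19/2,57/2] z:[-6,17] -> hit [19/2,17], descend [4, 8]
    N4 x:[19/2,29/2] y:[19/2,57/2] z:[-6,3] -> miss, prune
    N8 x:[13,19] y:[12,25] z:[2,17] -> hit [13,17], descend [5, 10]
      N5 x:[33/2,19] y:[12,35/2] z:[10,17] -> hit [33/2,17] leaf, test {P3(miss), P9@t=33/2}
      N10 x:[13,16] y:[37/2,25] z:[2,12] -> miss, prune

Summary -> nodes [0, 9, 3, 14, 15, 16, 17, 4, 8, 5, 10]; box-tests=11; leaf-entries=1; first=P9

== RESULT ==
1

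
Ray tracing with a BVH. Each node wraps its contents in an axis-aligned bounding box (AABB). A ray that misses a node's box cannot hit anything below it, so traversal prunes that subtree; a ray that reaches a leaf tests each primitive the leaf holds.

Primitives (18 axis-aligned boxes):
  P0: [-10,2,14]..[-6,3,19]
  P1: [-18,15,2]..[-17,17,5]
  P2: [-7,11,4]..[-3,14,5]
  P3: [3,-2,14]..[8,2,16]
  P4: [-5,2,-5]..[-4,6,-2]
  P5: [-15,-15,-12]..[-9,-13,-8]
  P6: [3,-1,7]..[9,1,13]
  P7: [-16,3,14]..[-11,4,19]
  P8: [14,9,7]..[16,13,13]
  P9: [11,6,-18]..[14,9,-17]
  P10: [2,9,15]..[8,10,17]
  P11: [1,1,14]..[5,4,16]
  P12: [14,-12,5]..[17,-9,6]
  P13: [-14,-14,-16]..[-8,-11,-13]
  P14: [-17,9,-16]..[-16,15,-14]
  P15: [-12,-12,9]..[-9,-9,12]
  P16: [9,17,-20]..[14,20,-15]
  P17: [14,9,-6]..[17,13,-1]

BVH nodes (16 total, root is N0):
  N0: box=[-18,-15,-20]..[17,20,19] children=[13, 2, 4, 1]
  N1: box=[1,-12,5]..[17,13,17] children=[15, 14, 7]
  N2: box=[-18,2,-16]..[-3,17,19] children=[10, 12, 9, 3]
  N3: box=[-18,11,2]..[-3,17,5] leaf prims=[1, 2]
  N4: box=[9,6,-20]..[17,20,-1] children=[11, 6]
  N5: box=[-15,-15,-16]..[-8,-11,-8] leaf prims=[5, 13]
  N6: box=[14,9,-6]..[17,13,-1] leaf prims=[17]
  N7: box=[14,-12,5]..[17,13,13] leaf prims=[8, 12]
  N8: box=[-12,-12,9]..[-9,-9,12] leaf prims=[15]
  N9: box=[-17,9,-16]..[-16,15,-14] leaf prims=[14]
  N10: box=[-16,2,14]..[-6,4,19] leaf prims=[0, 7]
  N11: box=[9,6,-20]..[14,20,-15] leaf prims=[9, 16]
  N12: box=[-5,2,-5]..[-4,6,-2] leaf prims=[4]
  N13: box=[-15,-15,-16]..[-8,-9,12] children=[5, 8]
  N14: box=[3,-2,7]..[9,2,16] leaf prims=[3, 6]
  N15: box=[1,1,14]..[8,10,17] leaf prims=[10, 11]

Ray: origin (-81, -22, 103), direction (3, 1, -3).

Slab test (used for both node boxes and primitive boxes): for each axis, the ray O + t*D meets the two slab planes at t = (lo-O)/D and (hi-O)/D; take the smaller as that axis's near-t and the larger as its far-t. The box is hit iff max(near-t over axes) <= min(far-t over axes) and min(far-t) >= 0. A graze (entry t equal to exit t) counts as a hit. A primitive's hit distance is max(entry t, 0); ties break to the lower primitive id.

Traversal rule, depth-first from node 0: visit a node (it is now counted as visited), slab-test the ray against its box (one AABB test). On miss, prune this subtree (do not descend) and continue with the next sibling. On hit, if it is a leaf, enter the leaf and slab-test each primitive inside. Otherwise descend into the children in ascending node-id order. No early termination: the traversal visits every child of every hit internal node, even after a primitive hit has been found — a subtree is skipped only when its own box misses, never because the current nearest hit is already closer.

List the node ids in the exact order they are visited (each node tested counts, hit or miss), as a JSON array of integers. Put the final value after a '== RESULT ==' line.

Traverse from the root:
N0 x:[21,98/3] y:[7,42] z:[28,41] -> hit [28,98/3], descend [1, 2, 4, 13]
  N1 x:[82/3,98/3] y:[10,35] z:[86/3,98/3] -> hit [86/3,98/3], descend [7, 14, 15]
    N7 x:[95/3,98/3] y:[10,35] z:[30,98/3] -> hit [95/3,98/3] leaf, test {P8@t=95/3, P12(miss)}
    N14 x:[28,30] y:[20,24] z:[29,32] -> miss, prune
    N15 x:[82/3,89/3] y:[23,32] z:[86/3,89/3] -> hit [86/3,89/3] leaf, test {P10(miss), P11(miss)}
  N2 x:[21,26] y:[24,39] z:[28,119/3] -> miss, prune
  N4 x:[30,98/3] y:[28,42] z:[104/3,41] -> miss, prune
  N13 x:[22,73/3] y:[7,13] z:[91/3,119/3] -> miss, prune

order=[0, 1, 7, 14, 15, 2, 4, 13]  |boxes|=8  |leaves|=2  hit=P8

== RESULT ==
[0, 1, 7, 14, 15, 2, 4, 13]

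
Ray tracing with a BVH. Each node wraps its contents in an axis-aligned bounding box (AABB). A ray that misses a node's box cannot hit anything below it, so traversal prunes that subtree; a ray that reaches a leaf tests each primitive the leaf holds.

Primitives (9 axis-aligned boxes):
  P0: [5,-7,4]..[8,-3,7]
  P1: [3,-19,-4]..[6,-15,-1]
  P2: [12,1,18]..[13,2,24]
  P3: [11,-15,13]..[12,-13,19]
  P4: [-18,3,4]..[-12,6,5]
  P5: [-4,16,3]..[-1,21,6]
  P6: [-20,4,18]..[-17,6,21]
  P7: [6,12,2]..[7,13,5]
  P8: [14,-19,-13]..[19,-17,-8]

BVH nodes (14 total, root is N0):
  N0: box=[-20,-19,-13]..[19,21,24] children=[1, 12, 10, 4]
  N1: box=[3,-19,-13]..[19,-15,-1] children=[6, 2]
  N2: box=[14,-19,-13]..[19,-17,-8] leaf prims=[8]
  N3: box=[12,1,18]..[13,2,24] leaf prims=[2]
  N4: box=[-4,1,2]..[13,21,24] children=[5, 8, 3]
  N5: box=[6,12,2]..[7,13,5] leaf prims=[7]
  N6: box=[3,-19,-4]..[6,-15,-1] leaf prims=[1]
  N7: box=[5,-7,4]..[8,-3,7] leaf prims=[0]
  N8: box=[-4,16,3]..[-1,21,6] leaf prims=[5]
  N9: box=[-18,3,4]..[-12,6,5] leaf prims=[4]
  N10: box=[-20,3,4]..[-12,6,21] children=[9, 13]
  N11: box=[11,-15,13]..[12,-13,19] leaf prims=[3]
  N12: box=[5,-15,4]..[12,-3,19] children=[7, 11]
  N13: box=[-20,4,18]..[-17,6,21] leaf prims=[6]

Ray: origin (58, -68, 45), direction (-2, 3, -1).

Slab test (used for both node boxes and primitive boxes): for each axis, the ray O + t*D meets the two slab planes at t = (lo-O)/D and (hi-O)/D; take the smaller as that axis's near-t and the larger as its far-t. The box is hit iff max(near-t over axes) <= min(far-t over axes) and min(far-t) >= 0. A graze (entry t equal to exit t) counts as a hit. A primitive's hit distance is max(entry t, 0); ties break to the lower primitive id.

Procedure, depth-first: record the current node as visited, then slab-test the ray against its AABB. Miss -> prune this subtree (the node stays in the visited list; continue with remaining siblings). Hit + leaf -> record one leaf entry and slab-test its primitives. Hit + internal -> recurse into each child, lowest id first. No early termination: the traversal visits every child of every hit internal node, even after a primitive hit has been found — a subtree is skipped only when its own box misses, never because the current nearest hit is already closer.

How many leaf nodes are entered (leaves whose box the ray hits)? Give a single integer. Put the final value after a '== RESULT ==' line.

Walk:
N0 x:[39/2,39] y:[49/3,89/3] z:[21,58] -> hit [21,89/3], descend [1, 4, 10, 12]
  N1 x:[39/2,55/2] y:[49/3,53/3] z:[46,58] -> miss, prune
  N4 x:[45/2,31] y:[23,89/3] z:[21,43] -> hit [23,89/3], descend [3, 5, 8]
    N3 x:[45/2,23] y:[23,70/3] z:[21,27] -> hit [23,23] leaf, test {P2@t=23}
    N5 x:[51/2,26] y:[80/3,27] z:[40,43] -> miss, prune
    N8 x:[59/2,31] y:[28,89/3] z:[39,42] -> miss, prune
  N10 x:[35,39] y:[71/3,74/3] z:[24,41] -> miss, prune
  N12 x:[23,53/2] y:[53/3,65/3] z:[26,41] -> miss, prune

Visited [0, 1, 4, 3, 5, 8, 10, 12]. Tests: 8 box, 1 leaf. Nearest: P2.

== RESULT ==
1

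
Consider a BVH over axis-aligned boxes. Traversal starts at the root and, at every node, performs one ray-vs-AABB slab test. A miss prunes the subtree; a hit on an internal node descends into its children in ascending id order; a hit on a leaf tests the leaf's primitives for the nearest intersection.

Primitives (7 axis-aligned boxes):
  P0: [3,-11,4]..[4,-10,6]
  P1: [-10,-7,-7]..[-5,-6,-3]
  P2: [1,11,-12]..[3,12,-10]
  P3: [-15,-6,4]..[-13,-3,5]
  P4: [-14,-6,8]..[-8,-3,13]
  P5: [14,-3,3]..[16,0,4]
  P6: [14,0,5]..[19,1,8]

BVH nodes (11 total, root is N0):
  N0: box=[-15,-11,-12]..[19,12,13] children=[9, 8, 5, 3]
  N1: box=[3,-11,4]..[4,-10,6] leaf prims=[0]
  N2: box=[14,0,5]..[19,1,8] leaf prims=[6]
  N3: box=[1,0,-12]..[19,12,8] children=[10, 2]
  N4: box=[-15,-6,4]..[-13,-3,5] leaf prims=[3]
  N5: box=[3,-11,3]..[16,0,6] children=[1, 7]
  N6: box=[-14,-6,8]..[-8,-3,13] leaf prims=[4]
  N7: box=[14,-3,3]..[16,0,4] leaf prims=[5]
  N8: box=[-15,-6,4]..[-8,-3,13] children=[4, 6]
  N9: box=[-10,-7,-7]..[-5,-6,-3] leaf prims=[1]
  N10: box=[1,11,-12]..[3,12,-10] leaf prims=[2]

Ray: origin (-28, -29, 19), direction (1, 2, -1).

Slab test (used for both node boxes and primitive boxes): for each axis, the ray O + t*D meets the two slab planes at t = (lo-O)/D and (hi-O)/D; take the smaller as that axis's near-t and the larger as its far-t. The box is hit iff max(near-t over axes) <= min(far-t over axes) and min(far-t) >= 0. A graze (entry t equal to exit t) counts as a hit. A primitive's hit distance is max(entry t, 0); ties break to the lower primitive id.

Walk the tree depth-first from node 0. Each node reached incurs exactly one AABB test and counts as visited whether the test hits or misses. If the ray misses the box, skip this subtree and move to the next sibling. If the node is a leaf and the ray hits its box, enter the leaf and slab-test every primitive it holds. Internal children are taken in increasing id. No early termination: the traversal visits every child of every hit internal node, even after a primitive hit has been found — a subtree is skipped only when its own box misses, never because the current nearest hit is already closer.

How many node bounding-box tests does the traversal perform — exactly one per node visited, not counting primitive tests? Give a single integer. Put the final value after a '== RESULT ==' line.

Trace the traversal:
N0 x:[13,47] y:[9,41/2] z:[6,31] -> hit [13,41/2], descend [3, 5, 8, 9]
  N3 x:[29,47] y:[29/2,41/2] z:[11,31] -> miss, prune
  N5 x:[31,44] y:[9,29/2] z:[13,16] -> miss, prune
  N8 x:[13,20] y:[23/2,13] z:[6,15] -> hit [13,13], descend [4, 6]
    N4 x:[13,15] y:[23/2,13] z:[14,15] -> miss, prune
    N6 x:[14,20] y:[23/2,13] z:[6,11] -> miss, prune
  N9 x:[18,23] y:[11,23/2] z:[22,26] -> miss, prune

order=[0, 3, 5, 8, 4, 6, 9]  |boxes|=7  |leaves|=0  hit=miss

== RESULT ==
7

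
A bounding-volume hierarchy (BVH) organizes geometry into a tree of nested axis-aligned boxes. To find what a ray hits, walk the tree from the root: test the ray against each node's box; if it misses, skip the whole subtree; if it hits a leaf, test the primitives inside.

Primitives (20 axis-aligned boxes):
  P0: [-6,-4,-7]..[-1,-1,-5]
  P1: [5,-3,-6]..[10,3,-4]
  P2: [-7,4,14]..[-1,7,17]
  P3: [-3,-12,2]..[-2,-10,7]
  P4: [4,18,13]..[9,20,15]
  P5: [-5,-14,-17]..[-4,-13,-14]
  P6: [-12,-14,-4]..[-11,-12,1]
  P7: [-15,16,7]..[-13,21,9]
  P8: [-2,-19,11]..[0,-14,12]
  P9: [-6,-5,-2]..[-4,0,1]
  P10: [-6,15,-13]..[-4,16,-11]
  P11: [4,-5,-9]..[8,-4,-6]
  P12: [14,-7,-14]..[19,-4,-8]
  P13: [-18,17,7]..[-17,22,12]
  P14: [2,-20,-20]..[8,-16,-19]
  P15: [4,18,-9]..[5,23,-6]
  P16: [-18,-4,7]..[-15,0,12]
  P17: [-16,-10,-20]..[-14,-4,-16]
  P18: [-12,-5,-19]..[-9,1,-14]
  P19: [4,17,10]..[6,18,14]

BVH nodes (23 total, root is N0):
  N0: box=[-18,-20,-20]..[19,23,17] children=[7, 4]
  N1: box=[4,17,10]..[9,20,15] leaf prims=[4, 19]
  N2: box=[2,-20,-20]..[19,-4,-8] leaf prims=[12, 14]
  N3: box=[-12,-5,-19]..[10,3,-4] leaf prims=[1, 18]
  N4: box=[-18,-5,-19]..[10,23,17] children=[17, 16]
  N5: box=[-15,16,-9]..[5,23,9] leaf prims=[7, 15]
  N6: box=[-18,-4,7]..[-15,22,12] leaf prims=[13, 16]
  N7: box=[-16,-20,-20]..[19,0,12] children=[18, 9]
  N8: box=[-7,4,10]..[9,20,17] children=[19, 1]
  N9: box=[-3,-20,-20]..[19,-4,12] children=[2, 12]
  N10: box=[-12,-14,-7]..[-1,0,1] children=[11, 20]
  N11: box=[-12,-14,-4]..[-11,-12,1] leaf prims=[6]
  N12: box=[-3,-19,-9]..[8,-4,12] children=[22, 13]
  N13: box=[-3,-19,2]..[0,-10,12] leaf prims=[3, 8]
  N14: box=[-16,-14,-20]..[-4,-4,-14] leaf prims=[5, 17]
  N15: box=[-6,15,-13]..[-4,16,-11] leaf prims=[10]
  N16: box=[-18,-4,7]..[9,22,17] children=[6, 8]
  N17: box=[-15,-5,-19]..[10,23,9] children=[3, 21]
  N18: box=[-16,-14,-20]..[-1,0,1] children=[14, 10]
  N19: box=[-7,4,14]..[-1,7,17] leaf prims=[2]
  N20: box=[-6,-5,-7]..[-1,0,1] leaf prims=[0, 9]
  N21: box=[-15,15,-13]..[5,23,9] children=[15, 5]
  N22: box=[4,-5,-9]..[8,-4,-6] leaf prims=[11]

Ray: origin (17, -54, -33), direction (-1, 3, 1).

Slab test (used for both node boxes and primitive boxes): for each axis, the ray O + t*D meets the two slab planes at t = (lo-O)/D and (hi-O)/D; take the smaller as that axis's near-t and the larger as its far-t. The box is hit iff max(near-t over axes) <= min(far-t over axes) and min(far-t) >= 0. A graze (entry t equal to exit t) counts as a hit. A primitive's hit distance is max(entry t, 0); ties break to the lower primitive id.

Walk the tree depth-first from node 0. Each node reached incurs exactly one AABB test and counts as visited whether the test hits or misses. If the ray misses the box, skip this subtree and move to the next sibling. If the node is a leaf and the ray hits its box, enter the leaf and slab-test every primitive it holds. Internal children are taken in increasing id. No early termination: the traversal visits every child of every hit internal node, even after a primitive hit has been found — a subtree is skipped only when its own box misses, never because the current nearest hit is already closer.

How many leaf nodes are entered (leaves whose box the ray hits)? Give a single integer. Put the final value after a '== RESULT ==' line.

Traverse from the root:
N0 x:[-2,35] y:[34/3,77/3] z:[13,50] -> hit [13,77/3], descend [4, 7]
  N4 x:[7,35] y:[49/3,77/3] z:[14,50] -> hit [49/3,77/3], descend [16, 17]
    N16 x:[8,35] y:[50/3,76/3] z:[40,50] -> miss, prune
    N17 x:[7,32] y:[49/3,77/3] z:[14,42] -> hit [49/3,77/3], descend [3, 21]
      N3 x:[7,29] y:[49/3,19] z:[14,29] -> hit [49/3,19] leaf, test {P1(miss), P18(miss)}
      N21 x:[12,32] y:[23,77/3] z:[20,42] -> hit [23,77/3], descend [5, 15]
        N5 x:[12,32] y:[70/3,77/3] z:[24,42] -> hit [24,77/3] leaf, test {P7(miss), P15(miss)}
        N15 x:[21,23] y:[23,70/3] z:[20,22] -> miss, prune
  N7 x:[-2,33] y:[34/3,18] z:[13,45] -> hit [13,18], descend [9, 18]
    N9 x:[-2,20] y:[34/3,50/3] z:[13,45] -> hit [13,50/3], descend [2, 12]
      N2 x:[-2,15] y:[34/3,50/3] z:[13,25] -> hit [13,15] leaf, test {P12(miss), P14(miss)}
      N12 x:[9,20] y:[35/3,50/3] z:[24,45] -> miss, prune
    N18 x:[18,33] y:[40/3,18] z:[13,34] -> hit [18,18], descend [10, 14]
      N10 x:[18,29] y:[40/3,18] z:[26,34] -> miss, prune
      N14 x:[21,33] y:[40/3,50/3] z:[13,19] -> miss, prune

Visited [0, 4, 16, 17, 3, 21, 5, 15, 7, 9, 2, 12, 18, 10, 14]. Tests: 15 box, 3 leaf. Nearest: miss.

== RESULT ==
3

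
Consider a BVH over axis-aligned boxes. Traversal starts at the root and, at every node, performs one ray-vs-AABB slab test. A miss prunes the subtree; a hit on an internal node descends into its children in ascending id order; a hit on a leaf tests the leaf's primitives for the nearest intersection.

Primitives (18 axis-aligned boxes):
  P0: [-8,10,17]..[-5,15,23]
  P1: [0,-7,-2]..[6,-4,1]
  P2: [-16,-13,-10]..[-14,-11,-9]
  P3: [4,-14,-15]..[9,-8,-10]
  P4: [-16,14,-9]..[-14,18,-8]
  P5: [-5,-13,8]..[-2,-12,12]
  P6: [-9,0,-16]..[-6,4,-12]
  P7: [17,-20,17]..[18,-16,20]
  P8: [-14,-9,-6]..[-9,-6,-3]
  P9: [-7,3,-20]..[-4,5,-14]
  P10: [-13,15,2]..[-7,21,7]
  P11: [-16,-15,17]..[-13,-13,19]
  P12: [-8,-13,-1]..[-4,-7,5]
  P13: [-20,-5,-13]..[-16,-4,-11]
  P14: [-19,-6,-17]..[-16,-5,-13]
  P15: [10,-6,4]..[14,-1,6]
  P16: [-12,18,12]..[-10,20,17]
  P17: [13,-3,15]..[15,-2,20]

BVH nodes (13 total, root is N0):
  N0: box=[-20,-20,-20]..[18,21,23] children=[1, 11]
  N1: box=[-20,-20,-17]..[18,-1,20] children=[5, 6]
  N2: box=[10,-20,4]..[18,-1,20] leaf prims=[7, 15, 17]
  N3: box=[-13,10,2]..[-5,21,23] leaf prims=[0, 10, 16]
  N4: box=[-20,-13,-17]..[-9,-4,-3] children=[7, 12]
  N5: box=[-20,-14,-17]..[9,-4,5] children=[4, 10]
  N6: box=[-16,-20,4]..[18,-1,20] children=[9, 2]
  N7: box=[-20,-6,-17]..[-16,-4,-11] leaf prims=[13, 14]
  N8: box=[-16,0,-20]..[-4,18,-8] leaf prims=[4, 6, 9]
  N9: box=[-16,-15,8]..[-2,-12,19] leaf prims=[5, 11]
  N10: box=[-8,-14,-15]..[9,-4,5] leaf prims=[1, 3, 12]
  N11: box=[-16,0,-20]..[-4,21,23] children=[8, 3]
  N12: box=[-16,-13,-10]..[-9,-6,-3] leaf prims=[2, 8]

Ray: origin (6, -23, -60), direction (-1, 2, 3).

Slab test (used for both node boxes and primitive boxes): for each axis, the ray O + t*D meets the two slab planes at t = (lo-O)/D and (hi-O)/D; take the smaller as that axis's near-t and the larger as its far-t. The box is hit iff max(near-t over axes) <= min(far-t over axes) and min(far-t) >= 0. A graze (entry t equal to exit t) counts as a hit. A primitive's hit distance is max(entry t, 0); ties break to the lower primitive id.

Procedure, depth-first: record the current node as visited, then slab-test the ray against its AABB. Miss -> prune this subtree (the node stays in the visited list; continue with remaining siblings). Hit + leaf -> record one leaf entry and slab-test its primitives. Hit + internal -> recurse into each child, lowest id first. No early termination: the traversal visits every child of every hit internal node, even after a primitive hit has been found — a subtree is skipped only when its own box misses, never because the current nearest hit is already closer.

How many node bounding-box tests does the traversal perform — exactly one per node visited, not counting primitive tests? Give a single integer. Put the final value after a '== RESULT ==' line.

Trace the traversal:
N0 x:[-12,26] y:[3/2,22] z:[40/3,83/3] -> hit [40/3,22], descend [1, 11]
  N1 x:[-12,26] y:[3/2,11] z:[43/3,80/3] -> miss, prune
  N11 x:[10,22] y:[23/2,22] z:[40/3,83/3] -> hit [40/3,22], descend [3, 8]
    N3 x:[11,19] y:[33/2,22] z:[62/3,83/3] -> miss, prune
    N8 x:[10,22] y:[23/2,41/2] z:[40/3,52/3] -> hit [40/3,52/3] leaf, test {P4(miss), P6(miss), P9(miss)}

Visited [0, 1, 11, 3, 8]. Tests: 5 box, 1 leaf. Nearest: miss.

== RESULT ==
5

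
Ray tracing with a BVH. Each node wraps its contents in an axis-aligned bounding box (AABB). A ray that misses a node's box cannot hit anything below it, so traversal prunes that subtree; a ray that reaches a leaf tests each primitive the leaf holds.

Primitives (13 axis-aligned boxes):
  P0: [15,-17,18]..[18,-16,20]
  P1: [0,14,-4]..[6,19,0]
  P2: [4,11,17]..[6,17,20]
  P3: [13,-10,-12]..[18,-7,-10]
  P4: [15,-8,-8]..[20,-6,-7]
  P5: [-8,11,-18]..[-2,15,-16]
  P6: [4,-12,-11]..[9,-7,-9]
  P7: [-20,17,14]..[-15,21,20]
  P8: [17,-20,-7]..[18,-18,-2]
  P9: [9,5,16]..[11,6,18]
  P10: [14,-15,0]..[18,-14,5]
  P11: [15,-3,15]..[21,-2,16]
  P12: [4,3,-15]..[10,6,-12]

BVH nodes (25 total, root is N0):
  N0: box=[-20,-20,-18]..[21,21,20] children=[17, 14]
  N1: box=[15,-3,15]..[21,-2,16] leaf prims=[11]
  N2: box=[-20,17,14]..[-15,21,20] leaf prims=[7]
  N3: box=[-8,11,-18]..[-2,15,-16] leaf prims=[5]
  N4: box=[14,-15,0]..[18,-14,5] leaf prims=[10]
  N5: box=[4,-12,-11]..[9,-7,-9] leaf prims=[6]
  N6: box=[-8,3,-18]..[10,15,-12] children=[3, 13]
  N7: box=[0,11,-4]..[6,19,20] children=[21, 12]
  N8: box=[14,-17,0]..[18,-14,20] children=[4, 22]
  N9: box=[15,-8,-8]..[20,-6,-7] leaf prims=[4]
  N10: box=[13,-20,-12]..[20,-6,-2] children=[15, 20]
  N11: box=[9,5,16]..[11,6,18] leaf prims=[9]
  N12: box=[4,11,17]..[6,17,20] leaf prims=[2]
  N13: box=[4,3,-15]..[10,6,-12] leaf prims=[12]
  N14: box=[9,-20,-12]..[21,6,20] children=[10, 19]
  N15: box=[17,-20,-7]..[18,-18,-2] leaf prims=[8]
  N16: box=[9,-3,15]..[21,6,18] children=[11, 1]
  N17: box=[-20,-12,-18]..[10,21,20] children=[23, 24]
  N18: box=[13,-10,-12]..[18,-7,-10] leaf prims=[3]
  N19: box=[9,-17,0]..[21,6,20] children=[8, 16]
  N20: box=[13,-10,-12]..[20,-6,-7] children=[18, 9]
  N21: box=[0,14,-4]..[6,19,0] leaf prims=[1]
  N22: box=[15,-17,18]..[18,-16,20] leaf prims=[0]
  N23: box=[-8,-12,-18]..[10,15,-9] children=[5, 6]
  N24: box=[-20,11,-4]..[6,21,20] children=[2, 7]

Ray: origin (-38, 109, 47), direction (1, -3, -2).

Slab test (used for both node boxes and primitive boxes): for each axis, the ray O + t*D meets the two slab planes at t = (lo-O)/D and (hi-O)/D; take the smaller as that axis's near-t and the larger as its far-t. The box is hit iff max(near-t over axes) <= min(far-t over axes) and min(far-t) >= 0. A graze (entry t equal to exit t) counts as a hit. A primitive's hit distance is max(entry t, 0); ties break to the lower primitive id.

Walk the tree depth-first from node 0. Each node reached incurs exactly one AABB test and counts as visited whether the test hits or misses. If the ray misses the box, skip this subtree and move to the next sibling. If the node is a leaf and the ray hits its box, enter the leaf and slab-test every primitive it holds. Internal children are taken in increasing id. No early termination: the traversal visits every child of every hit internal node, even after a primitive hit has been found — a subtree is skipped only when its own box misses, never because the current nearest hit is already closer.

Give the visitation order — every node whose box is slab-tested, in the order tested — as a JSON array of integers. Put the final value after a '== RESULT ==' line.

Traverse from the root:
N0 x:[18,59] y:[88/3,43] z:[27/2,65/2] -> hit [88/3,65/2], descend [14, 17]
  N14 x:[47,59] y:[103/3,43] z:[27/2,59/2] -> miss, prune
  N17 x:[18,48] y:[88/3,121/3] z:[27/2,65/2] -> hit [88/3,65/2], descend [23, 24]
    N23 x:[30,48] y:[94/3,121/3] z:[28,65/2] -> hit [94/3,65/2], descend [5, 6]
      N5 x:[42,47] y:[116/3,121/3] z:[28,29] -> miss, prune
      N6 x:[30,48] y:[94/3,106/3] z:[59/2,65/2] -> hit [94/3,65/2], descend [3, 13]
        N3 x:[30,36] y:[94/3,98/3] z:[63/2,65/2] -> hit [63/2,65/2] leaf, test {P5@t=63/2}
        N13 x:[42,48] y:[103/3,106/3] z:[59/2,31] -> miss, prune
    N24 x:[18,44] y:[88/3,98/3] z:[27/2,51/2] -> miss, prune

9 AABB tests over nodes [0, 14, 17, 23, 5, 6, 3, 13, 24]; 1 leaf entered; closest P5.

== RESULT ==
[0, 14, 17, 23, 5, 6, 3, 13, 24]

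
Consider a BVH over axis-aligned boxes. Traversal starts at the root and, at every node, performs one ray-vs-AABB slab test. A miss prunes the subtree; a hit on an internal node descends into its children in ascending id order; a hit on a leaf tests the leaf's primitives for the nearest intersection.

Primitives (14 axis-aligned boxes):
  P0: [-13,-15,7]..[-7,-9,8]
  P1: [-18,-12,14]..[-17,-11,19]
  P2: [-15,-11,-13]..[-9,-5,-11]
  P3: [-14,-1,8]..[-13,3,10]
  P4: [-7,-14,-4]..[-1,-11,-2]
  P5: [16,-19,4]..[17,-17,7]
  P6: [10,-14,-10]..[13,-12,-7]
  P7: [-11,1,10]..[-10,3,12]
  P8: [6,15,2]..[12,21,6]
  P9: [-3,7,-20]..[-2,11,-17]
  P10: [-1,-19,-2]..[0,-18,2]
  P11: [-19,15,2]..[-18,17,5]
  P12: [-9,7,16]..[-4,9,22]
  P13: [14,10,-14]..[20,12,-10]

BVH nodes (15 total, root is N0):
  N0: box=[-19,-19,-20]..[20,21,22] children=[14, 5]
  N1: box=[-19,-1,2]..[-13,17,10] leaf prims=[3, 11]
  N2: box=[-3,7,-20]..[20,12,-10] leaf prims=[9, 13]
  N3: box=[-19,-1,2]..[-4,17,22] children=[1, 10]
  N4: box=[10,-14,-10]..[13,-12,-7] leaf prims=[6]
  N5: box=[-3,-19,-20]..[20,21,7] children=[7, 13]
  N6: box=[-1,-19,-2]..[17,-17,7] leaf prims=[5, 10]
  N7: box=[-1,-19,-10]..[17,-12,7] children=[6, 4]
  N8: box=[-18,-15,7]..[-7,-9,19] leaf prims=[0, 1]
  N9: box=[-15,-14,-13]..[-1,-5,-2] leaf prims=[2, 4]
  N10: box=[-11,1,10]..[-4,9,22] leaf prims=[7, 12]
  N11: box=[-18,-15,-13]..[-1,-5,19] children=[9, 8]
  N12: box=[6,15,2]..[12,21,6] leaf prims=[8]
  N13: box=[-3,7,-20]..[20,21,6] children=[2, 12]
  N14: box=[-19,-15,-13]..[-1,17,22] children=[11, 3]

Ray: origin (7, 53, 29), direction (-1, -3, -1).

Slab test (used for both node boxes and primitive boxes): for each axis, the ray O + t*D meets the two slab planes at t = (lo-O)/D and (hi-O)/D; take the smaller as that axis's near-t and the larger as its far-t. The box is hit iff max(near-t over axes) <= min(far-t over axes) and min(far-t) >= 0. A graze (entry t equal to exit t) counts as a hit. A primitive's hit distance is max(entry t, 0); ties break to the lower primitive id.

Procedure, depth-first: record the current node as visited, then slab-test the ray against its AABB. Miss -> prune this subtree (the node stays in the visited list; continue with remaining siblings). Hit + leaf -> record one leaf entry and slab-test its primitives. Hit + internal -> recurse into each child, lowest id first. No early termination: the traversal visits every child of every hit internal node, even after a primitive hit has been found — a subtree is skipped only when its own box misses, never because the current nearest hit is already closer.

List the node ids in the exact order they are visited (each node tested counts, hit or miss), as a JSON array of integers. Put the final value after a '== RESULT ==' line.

Traverse from the root:
N0 x:[-13,26] y:[32/3,24] z:[7,49] -> hit [32/3,24], descend [5, 14]
  N5 x:[-13,10] y:[32/3,24] z:[22,49] -> miss, prune
  N14 x:[8,26] y:[12,68/3] z:[7,42] -> hit [12,68/3], descend [3, 11]
    N3 x:[11,26] y:[12,18] z:[7,27] -> hit [12,18], descend [1, 10]
      N1 x:[20,26] y:[12,18] z:[19,27] -> miss, prune
      N10 x:[11,18] y:[44/3,52/3] z:[7,19] -> hit [44/3,52/3] leaf, test {P7@t=17, P12(miss)}
    N11 x:[8,25] y:[58/3,68/3] z:[10,42] -> hit [58/3,68/3], descend [8, 9]
      N8 x:[14,25] y:[62/3,68/3] z:[10,22] -> hit [62/3,22] leaf, test {P0(miss), P1(miss)}
      N9 x:[8,22] y:[58/3,67/3] z:[31,42] -> miss, prune

Summary -> nodes [0, 5, 14, 3, 1, 10, 11, 8, 9]; box-tests=9; leaf-entries=2; first=P7

== RESULT ==
[0, 5, 14, 3, 1, 10, 11, 8, 9]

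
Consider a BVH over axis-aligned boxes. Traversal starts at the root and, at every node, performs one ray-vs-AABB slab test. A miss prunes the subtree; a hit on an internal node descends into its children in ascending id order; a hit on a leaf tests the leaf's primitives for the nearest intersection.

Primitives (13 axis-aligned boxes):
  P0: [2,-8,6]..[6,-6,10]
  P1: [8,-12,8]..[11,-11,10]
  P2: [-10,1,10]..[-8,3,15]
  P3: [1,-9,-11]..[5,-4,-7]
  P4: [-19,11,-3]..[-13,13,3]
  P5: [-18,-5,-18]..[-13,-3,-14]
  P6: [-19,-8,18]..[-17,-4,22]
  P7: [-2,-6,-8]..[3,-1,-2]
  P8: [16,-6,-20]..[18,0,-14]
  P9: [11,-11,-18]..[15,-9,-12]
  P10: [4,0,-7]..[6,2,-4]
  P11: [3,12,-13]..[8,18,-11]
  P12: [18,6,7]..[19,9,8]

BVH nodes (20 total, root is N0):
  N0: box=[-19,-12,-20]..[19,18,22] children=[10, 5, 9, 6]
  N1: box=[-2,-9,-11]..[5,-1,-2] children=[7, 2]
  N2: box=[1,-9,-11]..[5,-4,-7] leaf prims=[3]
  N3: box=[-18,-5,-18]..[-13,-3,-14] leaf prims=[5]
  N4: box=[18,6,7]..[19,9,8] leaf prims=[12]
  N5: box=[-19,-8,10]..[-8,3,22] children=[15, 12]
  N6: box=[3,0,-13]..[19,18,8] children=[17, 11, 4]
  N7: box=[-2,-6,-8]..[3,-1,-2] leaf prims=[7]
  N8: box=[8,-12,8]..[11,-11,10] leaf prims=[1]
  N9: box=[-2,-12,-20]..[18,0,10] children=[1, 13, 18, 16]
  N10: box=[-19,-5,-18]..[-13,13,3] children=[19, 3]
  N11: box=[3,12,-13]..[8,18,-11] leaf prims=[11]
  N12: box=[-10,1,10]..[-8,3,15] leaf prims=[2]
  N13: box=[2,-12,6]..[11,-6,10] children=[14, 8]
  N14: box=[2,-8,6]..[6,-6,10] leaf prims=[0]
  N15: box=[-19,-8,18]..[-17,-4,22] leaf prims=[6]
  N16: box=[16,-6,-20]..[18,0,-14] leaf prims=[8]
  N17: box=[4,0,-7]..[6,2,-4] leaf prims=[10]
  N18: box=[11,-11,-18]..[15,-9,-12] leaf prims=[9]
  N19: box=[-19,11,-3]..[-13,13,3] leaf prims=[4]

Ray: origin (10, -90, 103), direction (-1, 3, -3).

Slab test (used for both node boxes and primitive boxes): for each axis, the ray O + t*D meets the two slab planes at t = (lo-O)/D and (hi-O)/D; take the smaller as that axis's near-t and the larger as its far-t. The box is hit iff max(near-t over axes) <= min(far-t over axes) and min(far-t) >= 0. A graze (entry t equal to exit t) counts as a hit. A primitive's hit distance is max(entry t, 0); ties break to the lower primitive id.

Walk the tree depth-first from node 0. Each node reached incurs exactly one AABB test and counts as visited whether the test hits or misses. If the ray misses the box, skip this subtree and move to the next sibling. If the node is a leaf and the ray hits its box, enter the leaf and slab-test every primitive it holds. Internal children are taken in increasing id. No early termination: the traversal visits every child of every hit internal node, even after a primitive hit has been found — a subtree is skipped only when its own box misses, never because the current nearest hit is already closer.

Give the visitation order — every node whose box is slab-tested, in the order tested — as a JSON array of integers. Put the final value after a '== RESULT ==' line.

Trace the traversal:
N0 x:[-9,29] y:[26,36] z:[27,41] -> hit [27,29], descend [5, 6, 9, 10]
  N5 x:[18,29] y:[82/3,31] z:[27,31] -> hit [82/3,29], descend [12, 15]
    N12 x:[18,20] y:[91/3,31] z:[88/3,31] -> miss, prune
    N15 x:[27,29] y:[82/3,86/3] z:[27,85/3] -> hit [82/3,85/3] leaf, test {P6@t=82/3}
  N6 x:[-9,7] y:[30,36] z:[95/3,116/3] -> miss, prune
  N9 x:[-8,12] y:[26,30] z:[31,41] -> miss, prune
  N10 x:[23,29] y:[85/3,103/3] z:[100/3,121/3] -> miss, prune

Visited [0, 5, 12, 15, 6, 9, 10]. Tests: 7 box, 1 leaf. Nearest: P6.

== RESULT ==
[0, 5, 12, 15, 6, 9, 10]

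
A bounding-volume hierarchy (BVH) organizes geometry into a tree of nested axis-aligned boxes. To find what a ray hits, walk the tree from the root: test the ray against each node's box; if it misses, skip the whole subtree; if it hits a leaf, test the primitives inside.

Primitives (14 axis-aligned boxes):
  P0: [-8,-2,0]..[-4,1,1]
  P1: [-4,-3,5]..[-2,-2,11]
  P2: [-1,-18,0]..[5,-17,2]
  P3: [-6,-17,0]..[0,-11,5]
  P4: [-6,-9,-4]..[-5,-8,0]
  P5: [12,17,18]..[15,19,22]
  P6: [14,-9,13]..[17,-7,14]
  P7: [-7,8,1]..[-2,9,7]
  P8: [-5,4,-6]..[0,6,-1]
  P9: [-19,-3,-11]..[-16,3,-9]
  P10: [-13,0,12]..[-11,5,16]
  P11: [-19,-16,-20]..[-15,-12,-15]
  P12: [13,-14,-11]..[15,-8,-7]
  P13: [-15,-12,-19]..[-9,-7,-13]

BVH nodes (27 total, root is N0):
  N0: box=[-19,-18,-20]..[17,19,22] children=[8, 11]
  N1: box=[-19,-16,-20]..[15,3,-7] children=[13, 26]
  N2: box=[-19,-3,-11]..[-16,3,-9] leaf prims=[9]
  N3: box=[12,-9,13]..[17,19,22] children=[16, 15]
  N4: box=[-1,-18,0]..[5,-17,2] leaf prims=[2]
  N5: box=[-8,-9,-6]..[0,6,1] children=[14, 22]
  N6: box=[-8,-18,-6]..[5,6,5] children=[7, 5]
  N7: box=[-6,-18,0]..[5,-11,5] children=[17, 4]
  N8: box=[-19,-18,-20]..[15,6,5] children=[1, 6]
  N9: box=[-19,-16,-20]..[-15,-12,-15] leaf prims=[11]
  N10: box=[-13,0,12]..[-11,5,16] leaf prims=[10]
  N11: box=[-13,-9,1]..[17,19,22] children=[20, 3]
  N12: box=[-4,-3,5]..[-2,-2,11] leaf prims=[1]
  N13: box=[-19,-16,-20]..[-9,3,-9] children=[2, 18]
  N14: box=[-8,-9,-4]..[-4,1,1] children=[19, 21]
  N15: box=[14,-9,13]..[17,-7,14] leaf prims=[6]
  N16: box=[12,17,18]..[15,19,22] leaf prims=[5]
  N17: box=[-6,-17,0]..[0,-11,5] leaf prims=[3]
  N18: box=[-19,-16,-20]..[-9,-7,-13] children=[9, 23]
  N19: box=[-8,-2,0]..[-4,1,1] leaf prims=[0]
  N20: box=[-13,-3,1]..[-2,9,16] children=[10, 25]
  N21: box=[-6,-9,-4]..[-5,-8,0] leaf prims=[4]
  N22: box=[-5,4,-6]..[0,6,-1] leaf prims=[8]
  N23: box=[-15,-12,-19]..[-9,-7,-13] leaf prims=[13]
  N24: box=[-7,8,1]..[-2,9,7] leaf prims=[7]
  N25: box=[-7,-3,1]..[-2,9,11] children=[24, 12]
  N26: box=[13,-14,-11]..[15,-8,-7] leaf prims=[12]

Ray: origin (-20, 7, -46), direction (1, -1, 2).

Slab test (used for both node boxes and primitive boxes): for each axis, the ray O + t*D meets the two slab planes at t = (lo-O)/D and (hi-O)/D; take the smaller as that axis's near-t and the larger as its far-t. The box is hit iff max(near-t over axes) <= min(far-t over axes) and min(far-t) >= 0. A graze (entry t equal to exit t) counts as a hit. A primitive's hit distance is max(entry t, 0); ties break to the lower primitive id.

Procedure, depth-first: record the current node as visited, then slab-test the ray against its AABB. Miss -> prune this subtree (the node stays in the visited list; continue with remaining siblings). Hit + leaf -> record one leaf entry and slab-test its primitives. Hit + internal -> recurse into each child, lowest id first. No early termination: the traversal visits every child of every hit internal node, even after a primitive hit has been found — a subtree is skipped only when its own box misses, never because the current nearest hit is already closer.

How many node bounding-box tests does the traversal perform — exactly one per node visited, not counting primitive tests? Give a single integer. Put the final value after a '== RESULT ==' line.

Trace the traversal:
N0 x:[1,37] y:[-12,25] z:[13,34] -> hit [13,25], descend [8, 11]
  N8 x:[1,35] y:[1,25] z:[13,51/2] -> hit [13,25], descend [1, 6]
    N1 x:[1,35] y:[4,23] z:[13,39/2] -> hit [13,39/2], descend [13, 26]
      N13 x:[1,11] y:[4,23] z:[13,37/2] -> miss, prune
      N26 x:[33,35] y:[15,21] z:[35/2,39/2] -> miss, prune
    N6 x:[12,25] y:[1,25] z:[20,51/2] -> hit [20,25], descend [5, 7]
      N5 x:[12,20] y:[1,16] z:[20,47/2] -> miss, prune
      N7 x:[14,25] y:[18,25] z:[23,51/2] -> hit [23,25], descend [4, 17]
        N4 x:[19,25] y:[24,25] z:[23,24] -> hit [24,24] leaf, test {P2@t=24}
        N17 x:[14,20] y:[18,24] z:[23,51/2] -> miss, prune
  N11 x:[7,37] y:[-12,16] z:[47/2,34] -> miss, prune

order=[0, 8, 1, 13, 26, 6, 5, 7, 4, 17, 11]  |boxes|=11  |leaves|=1  hit=P2

== RESULT ==
11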